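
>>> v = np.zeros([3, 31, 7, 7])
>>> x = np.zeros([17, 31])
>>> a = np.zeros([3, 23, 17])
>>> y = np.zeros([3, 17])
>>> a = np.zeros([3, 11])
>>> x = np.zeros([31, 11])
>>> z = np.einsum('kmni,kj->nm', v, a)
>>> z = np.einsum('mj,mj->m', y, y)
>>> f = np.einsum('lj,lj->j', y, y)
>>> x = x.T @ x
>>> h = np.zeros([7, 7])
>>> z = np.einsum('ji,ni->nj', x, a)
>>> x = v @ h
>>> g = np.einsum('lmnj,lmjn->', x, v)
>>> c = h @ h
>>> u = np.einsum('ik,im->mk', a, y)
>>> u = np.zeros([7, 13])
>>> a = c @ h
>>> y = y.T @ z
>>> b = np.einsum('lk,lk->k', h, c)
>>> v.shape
(3, 31, 7, 7)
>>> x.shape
(3, 31, 7, 7)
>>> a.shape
(7, 7)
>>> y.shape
(17, 11)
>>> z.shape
(3, 11)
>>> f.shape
(17,)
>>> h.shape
(7, 7)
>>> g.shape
()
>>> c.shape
(7, 7)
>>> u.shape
(7, 13)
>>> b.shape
(7,)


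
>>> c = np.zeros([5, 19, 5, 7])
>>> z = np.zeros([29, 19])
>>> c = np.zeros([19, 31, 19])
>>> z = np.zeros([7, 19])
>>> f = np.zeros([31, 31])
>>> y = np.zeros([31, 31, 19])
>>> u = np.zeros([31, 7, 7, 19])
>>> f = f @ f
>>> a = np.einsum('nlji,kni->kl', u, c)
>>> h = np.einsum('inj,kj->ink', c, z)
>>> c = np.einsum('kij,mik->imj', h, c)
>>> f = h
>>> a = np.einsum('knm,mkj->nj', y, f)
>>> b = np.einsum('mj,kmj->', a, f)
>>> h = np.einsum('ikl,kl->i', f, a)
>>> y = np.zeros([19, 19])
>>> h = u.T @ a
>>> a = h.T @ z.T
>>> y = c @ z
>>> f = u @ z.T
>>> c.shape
(31, 19, 7)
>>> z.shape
(7, 19)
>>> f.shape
(31, 7, 7, 7)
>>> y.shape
(31, 19, 19)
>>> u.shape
(31, 7, 7, 19)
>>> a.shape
(7, 7, 7, 7)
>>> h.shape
(19, 7, 7, 7)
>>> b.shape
()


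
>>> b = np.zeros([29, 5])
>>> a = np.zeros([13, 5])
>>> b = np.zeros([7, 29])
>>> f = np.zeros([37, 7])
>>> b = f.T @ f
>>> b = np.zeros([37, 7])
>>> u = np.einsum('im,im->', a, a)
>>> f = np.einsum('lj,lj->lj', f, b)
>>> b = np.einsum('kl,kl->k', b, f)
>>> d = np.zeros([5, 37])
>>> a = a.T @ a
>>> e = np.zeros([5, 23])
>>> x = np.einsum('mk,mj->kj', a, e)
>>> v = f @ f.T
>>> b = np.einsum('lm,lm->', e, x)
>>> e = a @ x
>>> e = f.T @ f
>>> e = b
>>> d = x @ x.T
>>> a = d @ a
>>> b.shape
()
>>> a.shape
(5, 5)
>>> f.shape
(37, 7)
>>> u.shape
()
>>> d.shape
(5, 5)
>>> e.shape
()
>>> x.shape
(5, 23)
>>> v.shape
(37, 37)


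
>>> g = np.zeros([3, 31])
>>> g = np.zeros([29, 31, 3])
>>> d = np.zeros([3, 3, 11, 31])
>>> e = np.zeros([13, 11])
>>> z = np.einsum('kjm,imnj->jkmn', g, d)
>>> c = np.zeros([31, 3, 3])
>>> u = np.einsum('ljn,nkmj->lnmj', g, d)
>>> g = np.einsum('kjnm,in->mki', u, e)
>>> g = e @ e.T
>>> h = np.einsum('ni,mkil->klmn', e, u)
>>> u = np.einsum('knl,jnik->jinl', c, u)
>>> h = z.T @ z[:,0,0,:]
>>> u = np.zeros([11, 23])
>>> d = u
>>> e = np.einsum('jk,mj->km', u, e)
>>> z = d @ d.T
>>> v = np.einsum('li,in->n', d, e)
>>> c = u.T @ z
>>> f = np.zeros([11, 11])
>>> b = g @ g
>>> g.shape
(13, 13)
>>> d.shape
(11, 23)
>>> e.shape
(23, 13)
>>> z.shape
(11, 11)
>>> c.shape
(23, 11)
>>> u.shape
(11, 23)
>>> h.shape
(11, 3, 29, 11)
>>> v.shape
(13,)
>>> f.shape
(11, 11)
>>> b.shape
(13, 13)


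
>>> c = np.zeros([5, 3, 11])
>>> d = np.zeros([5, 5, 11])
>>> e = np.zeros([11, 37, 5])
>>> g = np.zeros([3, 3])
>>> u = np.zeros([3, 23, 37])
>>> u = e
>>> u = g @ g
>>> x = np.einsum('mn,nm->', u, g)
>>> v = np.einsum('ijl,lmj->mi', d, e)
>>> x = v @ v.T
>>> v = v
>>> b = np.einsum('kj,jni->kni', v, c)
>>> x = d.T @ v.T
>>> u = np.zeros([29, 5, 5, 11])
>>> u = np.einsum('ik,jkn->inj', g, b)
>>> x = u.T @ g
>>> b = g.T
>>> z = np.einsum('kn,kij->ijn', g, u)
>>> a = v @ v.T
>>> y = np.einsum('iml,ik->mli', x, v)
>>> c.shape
(5, 3, 11)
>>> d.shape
(5, 5, 11)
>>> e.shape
(11, 37, 5)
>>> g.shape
(3, 3)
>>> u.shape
(3, 11, 37)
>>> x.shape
(37, 11, 3)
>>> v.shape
(37, 5)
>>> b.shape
(3, 3)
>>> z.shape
(11, 37, 3)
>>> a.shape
(37, 37)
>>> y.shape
(11, 3, 37)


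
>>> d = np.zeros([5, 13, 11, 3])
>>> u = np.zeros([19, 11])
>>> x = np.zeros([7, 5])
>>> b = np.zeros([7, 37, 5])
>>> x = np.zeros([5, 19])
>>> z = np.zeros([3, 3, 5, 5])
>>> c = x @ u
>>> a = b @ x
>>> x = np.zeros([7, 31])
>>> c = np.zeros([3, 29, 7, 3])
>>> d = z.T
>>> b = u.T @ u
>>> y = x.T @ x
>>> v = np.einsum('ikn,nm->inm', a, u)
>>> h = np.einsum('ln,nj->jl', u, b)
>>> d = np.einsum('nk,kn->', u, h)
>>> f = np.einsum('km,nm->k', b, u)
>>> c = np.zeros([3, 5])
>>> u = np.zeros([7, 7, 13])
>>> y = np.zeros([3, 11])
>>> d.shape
()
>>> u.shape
(7, 7, 13)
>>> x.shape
(7, 31)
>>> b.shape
(11, 11)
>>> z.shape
(3, 3, 5, 5)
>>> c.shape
(3, 5)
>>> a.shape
(7, 37, 19)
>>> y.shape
(3, 11)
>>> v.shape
(7, 19, 11)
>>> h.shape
(11, 19)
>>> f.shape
(11,)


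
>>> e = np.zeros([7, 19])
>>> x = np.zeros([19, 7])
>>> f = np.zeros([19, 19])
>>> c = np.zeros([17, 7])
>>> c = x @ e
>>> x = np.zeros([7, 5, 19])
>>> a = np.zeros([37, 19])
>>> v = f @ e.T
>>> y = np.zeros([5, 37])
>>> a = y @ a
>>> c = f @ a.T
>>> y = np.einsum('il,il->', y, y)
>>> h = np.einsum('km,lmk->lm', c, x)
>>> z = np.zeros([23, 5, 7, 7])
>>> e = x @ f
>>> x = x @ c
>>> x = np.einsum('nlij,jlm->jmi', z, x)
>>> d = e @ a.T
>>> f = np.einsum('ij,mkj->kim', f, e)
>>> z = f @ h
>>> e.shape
(7, 5, 19)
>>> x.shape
(7, 5, 7)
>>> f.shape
(5, 19, 7)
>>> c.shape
(19, 5)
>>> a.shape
(5, 19)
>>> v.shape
(19, 7)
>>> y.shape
()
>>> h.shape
(7, 5)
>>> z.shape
(5, 19, 5)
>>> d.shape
(7, 5, 5)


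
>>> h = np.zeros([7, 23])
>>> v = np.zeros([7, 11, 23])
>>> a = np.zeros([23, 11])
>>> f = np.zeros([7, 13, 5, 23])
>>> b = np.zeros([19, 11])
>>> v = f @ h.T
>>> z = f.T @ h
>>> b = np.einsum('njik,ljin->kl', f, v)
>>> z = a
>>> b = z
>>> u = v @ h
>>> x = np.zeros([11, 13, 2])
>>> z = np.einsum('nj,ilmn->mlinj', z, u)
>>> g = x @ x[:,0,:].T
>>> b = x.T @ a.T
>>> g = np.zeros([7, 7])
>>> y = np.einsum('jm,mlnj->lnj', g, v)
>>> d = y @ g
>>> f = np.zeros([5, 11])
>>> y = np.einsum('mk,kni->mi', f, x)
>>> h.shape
(7, 23)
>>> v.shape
(7, 13, 5, 7)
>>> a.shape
(23, 11)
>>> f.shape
(5, 11)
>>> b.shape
(2, 13, 23)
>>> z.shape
(5, 13, 7, 23, 11)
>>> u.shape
(7, 13, 5, 23)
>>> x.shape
(11, 13, 2)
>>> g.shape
(7, 7)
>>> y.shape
(5, 2)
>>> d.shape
(13, 5, 7)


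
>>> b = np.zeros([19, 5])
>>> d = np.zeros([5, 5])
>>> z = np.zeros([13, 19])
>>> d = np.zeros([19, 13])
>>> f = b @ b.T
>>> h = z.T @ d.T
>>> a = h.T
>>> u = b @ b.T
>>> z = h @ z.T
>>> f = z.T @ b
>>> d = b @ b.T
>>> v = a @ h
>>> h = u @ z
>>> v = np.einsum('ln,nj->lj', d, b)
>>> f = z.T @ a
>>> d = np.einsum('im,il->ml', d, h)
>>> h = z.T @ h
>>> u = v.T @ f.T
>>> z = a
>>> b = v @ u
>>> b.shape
(19, 13)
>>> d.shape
(19, 13)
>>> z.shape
(19, 19)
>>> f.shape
(13, 19)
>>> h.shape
(13, 13)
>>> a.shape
(19, 19)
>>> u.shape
(5, 13)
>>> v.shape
(19, 5)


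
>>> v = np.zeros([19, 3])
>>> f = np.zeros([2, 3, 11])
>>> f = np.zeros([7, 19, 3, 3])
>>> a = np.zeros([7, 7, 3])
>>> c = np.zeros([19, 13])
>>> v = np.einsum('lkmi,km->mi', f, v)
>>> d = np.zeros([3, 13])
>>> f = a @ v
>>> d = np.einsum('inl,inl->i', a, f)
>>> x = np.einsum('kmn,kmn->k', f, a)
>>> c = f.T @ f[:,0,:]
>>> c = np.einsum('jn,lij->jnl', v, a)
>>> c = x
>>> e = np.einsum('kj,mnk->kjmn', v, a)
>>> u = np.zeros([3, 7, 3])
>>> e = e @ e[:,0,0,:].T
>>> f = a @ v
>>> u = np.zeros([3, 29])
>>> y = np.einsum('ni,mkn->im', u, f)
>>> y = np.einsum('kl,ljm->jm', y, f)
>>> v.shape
(3, 3)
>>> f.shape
(7, 7, 3)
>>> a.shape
(7, 7, 3)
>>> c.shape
(7,)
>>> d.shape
(7,)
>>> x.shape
(7,)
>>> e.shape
(3, 3, 7, 3)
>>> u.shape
(3, 29)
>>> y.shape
(7, 3)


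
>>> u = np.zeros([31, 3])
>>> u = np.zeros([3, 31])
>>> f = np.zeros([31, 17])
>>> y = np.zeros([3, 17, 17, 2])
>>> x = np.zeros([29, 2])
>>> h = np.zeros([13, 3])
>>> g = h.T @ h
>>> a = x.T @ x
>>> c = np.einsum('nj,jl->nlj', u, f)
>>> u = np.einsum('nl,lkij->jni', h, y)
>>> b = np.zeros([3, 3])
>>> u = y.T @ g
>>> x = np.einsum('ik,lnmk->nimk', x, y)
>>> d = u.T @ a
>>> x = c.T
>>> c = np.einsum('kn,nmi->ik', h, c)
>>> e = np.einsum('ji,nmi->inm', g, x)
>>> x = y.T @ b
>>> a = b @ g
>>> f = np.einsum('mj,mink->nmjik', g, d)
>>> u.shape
(2, 17, 17, 3)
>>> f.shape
(17, 3, 3, 17, 2)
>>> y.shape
(3, 17, 17, 2)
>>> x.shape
(2, 17, 17, 3)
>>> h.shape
(13, 3)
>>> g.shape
(3, 3)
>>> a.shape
(3, 3)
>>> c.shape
(31, 13)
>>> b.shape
(3, 3)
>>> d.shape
(3, 17, 17, 2)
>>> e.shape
(3, 31, 17)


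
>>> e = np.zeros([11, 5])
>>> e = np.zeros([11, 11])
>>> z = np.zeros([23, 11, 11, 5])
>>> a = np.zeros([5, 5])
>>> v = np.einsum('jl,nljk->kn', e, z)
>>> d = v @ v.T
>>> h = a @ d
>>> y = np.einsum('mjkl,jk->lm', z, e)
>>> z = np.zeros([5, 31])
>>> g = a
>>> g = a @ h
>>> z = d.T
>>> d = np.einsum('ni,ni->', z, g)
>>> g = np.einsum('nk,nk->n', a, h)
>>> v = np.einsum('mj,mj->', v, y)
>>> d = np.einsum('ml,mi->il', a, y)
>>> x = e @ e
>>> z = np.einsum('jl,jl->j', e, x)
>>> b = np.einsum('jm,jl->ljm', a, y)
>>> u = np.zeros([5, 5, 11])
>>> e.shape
(11, 11)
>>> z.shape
(11,)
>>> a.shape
(5, 5)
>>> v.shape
()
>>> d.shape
(23, 5)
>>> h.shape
(5, 5)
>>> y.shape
(5, 23)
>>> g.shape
(5,)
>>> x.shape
(11, 11)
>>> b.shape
(23, 5, 5)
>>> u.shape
(5, 5, 11)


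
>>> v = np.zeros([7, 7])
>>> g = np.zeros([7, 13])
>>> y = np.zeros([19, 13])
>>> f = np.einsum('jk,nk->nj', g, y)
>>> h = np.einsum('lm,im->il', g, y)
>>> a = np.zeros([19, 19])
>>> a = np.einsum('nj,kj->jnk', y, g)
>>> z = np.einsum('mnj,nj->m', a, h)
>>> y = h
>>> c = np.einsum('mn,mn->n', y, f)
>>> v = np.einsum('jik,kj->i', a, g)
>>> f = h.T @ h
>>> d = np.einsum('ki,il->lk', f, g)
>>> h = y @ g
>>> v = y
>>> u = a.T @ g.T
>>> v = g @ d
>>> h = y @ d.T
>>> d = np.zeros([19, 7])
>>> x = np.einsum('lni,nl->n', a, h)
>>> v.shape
(7, 7)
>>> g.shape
(7, 13)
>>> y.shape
(19, 7)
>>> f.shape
(7, 7)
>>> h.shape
(19, 13)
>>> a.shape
(13, 19, 7)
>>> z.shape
(13,)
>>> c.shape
(7,)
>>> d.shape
(19, 7)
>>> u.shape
(7, 19, 7)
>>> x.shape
(19,)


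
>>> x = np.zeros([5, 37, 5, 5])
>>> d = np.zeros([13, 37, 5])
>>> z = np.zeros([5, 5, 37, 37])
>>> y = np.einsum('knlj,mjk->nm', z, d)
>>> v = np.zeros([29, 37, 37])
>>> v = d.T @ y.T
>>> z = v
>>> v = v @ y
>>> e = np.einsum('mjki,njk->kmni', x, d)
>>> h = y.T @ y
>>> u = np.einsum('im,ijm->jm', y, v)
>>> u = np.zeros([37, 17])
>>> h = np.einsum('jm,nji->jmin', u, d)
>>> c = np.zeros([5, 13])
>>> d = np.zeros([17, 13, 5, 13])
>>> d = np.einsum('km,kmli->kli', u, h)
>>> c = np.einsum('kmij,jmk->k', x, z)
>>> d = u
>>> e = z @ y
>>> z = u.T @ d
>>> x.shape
(5, 37, 5, 5)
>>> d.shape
(37, 17)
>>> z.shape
(17, 17)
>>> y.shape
(5, 13)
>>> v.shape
(5, 37, 13)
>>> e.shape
(5, 37, 13)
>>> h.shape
(37, 17, 5, 13)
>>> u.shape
(37, 17)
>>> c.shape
(5,)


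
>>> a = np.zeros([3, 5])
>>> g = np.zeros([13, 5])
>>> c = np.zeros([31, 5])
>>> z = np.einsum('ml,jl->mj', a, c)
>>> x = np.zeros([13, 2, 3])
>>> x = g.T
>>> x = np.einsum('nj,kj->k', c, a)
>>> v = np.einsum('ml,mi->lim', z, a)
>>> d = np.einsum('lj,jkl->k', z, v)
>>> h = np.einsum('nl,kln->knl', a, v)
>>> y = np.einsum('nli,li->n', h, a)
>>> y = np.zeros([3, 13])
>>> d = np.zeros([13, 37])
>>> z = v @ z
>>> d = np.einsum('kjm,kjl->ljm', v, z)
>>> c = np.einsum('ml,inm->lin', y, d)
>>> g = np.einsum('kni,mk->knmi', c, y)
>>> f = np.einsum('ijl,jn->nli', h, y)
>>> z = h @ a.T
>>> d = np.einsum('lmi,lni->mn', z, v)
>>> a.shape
(3, 5)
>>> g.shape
(13, 31, 3, 5)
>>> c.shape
(13, 31, 5)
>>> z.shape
(31, 3, 3)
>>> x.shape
(3,)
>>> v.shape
(31, 5, 3)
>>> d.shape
(3, 5)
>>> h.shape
(31, 3, 5)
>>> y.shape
(3, 13)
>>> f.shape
(13, 5, 31)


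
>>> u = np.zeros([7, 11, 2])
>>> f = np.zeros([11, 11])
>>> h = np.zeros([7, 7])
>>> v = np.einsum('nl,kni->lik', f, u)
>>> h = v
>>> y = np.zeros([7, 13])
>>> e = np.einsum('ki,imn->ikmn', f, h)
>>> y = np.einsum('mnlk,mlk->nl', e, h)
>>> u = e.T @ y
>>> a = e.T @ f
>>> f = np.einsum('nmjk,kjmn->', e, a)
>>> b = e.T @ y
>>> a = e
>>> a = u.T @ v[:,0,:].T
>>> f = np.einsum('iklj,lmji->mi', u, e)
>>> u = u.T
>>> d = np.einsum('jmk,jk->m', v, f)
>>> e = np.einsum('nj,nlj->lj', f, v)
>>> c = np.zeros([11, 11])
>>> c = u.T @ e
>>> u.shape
(2, 11, 2, 7)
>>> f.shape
(11, 7)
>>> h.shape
(11, 2, 7)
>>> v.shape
(11, 2, 7)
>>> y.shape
(11, 2)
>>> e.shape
(2, 7)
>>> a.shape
(2, 11, 2, 11)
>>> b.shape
(7, 2, 11, 2)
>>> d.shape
(2,)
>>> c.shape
(7, 2, 11, 7)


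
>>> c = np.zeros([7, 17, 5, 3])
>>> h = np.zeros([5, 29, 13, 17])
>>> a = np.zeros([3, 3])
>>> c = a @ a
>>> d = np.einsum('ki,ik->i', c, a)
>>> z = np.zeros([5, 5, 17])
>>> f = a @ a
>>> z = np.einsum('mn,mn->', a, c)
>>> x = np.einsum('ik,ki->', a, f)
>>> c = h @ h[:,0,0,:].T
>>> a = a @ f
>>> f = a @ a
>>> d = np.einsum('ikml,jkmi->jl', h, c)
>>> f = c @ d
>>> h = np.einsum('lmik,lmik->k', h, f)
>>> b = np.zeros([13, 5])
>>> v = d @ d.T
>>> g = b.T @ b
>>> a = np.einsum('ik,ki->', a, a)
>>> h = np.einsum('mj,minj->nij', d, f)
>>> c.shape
(5, 29, 13, 5)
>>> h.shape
(13, 29, 17)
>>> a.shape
()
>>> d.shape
(5, 17)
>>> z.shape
()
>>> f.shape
(5, 29, 13, 17)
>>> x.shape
()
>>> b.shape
(13, 5)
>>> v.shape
(5, 5)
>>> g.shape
(5, 5)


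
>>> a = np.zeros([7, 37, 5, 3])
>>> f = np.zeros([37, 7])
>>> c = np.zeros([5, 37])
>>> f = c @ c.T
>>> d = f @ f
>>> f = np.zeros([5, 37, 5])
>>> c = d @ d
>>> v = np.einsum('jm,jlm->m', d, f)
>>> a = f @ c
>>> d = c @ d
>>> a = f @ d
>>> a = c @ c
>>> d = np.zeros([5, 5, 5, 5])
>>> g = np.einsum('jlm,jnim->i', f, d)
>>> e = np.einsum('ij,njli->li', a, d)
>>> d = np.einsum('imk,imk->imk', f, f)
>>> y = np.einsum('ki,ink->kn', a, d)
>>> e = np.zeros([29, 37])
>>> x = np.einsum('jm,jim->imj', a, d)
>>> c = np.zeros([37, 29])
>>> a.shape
(5, 5)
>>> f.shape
(5, 37, 5)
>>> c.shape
(37, 29)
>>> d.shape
(5, 37, 5)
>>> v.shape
(5,)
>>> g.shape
(5,)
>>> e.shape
(29, 37)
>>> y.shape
(5, 37)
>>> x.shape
(37, 5, 5)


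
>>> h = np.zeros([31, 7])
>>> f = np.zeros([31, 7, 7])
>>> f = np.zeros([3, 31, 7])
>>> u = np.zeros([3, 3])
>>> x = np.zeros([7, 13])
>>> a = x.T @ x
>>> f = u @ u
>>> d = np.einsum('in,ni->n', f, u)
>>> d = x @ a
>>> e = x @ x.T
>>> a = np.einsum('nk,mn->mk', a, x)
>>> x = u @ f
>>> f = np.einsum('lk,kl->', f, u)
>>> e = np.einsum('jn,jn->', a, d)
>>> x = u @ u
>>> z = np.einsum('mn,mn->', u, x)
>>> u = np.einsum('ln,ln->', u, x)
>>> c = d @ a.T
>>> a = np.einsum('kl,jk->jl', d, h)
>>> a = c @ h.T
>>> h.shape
(31, 7)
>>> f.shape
()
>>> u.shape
()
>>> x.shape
(3, 3)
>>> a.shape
(7, 31)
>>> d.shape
(7, 13)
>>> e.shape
()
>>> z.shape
()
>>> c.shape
(7, 7)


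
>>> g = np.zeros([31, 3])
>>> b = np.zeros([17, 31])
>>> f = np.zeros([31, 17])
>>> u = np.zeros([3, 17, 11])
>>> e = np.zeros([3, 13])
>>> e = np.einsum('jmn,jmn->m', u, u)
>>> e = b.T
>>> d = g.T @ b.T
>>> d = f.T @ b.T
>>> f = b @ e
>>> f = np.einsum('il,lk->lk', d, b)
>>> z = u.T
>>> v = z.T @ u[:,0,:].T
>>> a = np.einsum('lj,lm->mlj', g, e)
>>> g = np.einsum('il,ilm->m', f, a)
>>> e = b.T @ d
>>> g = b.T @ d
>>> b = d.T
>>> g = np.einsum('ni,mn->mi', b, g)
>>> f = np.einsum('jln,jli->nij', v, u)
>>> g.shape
(31, 17)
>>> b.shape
(17, 17)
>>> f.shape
(3, 11, 3)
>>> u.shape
(3, 17, 11)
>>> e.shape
(31, 17)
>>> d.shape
(17, 17)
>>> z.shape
(11, 17, 3)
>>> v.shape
(3, 17, 3)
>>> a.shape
(17, 31, 3)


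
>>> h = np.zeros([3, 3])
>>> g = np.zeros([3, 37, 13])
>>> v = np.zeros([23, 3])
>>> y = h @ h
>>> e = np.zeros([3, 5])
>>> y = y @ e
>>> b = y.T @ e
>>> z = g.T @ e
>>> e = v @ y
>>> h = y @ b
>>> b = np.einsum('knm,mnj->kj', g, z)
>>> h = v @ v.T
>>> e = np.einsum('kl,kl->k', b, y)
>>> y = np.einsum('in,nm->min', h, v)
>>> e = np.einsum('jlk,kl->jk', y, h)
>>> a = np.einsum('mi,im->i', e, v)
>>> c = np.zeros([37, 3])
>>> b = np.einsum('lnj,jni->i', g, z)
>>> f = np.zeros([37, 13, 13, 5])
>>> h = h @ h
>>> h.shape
(23, 23)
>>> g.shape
(3, 37, 13)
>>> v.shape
(23, 3)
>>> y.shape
(3, 23, 23)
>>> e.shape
(3, 23)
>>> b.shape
(5,)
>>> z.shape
(13, 37, 5)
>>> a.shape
(23,)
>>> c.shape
(37, 3)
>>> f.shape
(37, 13, 13, 5)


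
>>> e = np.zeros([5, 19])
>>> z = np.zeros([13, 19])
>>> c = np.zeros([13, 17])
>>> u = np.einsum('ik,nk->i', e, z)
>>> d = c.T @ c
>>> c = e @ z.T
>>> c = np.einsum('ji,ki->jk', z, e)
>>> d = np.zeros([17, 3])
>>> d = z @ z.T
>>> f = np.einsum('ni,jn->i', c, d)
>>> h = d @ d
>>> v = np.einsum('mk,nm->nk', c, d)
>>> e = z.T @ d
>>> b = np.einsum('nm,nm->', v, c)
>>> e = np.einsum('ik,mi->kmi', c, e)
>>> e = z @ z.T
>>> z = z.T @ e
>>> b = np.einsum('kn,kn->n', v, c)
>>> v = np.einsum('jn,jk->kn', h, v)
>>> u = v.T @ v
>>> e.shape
(13, 13)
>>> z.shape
(19, 13)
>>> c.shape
(13, 5)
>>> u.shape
(13, 13)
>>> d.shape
(13, 13)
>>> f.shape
(5,)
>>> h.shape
(13, 13)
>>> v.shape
(5, 13)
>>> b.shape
(5,)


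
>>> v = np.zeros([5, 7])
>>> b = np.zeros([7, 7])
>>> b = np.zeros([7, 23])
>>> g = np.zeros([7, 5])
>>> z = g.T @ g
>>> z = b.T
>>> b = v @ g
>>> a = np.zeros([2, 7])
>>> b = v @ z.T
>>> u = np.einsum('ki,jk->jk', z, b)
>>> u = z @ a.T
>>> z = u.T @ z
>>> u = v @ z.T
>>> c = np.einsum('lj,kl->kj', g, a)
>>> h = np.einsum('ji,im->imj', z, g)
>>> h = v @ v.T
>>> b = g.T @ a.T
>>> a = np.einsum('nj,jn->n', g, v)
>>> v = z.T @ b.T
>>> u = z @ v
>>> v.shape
(7, 5)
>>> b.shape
(5, 2)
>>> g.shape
(7, 5)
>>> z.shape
(2, 7)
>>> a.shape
(7,)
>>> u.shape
(2, 5)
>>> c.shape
(2, 5)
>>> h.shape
(5, 5)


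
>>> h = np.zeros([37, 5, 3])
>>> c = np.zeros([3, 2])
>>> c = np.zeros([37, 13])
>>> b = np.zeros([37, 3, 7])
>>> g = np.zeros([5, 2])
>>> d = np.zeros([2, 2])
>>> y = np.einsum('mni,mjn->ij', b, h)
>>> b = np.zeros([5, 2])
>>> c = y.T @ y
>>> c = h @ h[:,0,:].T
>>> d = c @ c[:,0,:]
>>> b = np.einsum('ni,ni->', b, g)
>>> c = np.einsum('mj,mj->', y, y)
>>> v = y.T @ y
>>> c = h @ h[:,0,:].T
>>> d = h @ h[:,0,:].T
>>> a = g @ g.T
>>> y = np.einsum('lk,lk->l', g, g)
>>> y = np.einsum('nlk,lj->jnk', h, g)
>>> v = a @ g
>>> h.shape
(37, 5, 3)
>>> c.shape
(37, 5, 37)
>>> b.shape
()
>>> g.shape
(5, 2)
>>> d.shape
(37, 5, 37)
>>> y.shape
(2, 37, 3)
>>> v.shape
(5, 2)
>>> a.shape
(5, 5)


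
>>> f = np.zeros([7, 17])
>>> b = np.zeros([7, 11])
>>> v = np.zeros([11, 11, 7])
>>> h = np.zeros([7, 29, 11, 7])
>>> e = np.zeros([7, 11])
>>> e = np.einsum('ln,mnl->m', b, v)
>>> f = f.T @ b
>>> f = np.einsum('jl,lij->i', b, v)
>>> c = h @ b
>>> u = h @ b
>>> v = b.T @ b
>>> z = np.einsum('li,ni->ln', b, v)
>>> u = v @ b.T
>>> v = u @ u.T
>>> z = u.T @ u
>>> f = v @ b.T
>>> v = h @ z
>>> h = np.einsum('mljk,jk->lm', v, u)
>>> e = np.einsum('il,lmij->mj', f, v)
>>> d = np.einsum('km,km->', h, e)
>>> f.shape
(11, 7)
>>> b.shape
(7, 11)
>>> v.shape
(7, 29, 11, 7)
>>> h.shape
(29, 7)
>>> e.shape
(29, 7)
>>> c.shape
(7, 29, 11, 11)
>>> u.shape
(11, 7)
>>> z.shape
(7, 7)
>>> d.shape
()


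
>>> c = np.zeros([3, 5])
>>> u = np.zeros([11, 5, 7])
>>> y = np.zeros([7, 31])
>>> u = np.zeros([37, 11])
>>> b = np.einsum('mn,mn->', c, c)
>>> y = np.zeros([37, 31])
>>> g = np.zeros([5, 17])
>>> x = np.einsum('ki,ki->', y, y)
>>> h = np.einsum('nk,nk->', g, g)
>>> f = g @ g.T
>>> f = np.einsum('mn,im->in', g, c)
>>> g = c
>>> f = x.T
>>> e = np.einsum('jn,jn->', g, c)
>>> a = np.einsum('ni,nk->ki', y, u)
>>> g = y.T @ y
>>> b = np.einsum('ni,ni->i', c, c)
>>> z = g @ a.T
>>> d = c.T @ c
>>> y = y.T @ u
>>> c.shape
(3, 5)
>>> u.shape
(37, 11)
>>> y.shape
(31, 11)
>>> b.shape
(5,)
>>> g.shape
(31, 31)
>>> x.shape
()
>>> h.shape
()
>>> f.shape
()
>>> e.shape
()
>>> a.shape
(11, 31)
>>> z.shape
(31, 11)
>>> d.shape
(5, 5)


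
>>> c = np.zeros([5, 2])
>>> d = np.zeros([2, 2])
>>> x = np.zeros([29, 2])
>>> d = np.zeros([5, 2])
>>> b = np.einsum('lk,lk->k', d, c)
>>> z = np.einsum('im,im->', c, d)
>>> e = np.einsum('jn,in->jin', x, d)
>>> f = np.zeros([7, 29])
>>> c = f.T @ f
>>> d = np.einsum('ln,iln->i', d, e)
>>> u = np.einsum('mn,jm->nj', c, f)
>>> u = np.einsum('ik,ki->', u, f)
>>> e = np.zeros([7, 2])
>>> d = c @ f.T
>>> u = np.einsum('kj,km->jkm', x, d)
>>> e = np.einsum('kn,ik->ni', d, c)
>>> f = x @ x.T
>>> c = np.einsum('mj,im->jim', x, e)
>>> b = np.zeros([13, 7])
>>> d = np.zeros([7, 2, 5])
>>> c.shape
(2, 7, 29)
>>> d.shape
(7, 2, 5)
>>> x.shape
(29, 2)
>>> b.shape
(13, 7)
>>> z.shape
()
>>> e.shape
(7, 29)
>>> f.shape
(29, 29)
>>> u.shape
(2, 29, 7)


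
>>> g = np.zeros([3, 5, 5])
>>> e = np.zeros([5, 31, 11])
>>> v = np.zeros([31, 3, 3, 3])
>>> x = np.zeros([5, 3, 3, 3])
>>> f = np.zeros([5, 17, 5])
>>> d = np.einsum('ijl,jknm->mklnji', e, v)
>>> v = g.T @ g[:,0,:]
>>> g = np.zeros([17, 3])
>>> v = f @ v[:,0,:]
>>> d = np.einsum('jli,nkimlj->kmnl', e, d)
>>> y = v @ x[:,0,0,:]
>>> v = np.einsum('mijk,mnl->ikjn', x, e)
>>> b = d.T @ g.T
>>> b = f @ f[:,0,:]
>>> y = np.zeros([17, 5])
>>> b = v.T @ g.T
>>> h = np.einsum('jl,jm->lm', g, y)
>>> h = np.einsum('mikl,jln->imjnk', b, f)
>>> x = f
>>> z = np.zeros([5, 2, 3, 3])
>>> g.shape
(17, 3)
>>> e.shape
(5, 31, 11)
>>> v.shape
(3, 3, 3, 31)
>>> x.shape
(5, 17, 5)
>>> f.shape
(5, 17, 5)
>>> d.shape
(3, 3, 3, 31)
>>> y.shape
(17, 5)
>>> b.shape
(31, 3, 3, 17)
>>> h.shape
(3, 31, 5, 5, 3)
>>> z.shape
(5, 2, 3, 3)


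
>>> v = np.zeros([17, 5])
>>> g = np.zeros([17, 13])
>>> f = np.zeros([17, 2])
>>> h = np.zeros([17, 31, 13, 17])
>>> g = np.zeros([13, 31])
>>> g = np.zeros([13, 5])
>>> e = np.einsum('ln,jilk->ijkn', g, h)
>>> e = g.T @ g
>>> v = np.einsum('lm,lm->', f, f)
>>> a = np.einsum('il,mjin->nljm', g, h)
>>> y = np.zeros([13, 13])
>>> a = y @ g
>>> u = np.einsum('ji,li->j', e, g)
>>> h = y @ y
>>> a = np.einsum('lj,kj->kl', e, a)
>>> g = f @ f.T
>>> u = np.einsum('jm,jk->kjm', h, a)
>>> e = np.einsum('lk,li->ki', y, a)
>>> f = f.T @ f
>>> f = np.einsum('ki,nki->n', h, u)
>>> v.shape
()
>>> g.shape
(17, 17)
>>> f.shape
(5,)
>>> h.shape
(13, 13)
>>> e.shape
(13, 5)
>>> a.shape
(13, 5)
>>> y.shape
(13, 13)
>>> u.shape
(5, 13, 13)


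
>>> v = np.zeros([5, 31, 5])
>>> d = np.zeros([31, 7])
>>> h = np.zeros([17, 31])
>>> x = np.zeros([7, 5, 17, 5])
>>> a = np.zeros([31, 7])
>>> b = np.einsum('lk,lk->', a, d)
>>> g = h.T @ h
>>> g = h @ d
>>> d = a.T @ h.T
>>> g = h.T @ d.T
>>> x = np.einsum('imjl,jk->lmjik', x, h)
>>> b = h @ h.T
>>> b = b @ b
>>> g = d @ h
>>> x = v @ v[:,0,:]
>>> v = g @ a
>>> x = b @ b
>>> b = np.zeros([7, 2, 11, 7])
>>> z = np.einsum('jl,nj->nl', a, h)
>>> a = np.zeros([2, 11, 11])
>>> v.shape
(7, 7)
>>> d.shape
(7, 17)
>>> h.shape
(17, 31)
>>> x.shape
(17, 17)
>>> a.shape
(2, 11, 11)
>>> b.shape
(7, 2, 11, 7)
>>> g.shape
(7, 31)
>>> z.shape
(17, 7)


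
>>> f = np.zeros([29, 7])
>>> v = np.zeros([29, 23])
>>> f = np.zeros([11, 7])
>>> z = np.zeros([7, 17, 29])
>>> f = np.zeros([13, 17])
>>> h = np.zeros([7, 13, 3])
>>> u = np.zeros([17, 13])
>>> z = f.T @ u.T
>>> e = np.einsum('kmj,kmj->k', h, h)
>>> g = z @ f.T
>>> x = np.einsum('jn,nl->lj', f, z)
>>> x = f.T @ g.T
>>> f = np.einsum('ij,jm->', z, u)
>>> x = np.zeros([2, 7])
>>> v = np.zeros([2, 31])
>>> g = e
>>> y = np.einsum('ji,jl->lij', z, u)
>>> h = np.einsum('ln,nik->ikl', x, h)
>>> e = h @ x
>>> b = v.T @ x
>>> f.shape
()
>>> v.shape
(2, 31)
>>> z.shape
(17, 17)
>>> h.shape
(13, 3, 2)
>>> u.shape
(17, 13)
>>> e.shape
(13, 3, 7)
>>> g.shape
(7,)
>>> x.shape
(2, 7)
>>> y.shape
(13, 17, 17)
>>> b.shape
(31, 7)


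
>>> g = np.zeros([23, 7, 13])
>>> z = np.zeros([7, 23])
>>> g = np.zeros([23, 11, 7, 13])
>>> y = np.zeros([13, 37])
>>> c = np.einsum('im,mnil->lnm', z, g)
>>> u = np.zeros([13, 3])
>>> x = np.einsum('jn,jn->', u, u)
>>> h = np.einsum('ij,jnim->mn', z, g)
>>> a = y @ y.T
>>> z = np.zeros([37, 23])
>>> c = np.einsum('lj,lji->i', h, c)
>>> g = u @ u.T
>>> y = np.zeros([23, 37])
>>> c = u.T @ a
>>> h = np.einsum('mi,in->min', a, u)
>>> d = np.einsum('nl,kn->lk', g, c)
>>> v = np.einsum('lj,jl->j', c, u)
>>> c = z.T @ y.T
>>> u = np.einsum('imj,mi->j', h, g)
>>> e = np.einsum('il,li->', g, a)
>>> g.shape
(13, 13)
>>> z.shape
(37, 23)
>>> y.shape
(23, 37)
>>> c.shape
(23, 23)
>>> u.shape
(3,)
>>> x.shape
()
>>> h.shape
(13, 13, 3)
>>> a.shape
(13, 13)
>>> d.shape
(13, 3)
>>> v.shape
(13,)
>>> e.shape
()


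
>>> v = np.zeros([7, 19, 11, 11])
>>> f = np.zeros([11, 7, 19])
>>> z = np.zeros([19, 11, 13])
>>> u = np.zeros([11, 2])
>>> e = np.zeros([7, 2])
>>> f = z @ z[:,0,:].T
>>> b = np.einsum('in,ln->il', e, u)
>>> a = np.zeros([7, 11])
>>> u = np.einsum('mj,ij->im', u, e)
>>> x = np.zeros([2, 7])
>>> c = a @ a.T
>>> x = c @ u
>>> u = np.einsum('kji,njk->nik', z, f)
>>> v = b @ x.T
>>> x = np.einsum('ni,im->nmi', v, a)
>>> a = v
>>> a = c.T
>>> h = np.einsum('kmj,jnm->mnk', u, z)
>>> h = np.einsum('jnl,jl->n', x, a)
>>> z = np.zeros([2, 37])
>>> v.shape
(7, 7)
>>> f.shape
(19, 11, 19)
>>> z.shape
(2, 37)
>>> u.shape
(19, 13, 19)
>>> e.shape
(7, 2)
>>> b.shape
(7, 11)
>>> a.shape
(7, 7)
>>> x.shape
(7, 11, 7)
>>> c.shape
(7, 7)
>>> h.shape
(11,)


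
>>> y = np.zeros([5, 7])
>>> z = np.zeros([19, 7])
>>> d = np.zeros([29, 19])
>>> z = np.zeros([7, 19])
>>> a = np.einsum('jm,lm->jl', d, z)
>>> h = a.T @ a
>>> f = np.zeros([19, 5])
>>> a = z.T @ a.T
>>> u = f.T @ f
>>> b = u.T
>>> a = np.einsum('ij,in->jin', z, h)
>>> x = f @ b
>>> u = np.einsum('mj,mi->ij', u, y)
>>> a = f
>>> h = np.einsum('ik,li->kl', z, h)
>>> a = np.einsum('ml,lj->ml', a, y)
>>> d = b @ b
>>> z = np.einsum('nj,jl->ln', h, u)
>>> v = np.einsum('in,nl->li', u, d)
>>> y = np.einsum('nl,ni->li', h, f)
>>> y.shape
(7, 5)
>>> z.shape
(5, 19)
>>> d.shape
(5, 5)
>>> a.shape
(19, 5)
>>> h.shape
(19, 7)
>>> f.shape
(19, 5)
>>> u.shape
(7, 5)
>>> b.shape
(5, 5)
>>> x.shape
(19, 5)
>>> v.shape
(5, 7)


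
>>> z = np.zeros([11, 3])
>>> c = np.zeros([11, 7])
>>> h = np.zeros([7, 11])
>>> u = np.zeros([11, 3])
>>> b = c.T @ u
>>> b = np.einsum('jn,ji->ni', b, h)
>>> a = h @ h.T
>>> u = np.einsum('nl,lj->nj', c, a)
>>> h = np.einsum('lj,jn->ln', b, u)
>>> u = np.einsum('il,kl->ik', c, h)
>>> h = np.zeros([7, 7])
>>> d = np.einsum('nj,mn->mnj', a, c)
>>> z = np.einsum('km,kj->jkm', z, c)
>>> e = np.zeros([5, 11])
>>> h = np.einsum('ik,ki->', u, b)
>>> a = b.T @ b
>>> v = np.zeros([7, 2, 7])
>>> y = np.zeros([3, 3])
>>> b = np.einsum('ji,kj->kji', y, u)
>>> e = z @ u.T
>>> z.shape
(7, 11, 3)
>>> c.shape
(11, 7)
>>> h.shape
()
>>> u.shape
(11, 3)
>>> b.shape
(11, 3, 3)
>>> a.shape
(11, 11)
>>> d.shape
(11, 7, 7)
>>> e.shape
(7, 11, 11)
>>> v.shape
(7, 2, 7)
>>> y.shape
(3, 3)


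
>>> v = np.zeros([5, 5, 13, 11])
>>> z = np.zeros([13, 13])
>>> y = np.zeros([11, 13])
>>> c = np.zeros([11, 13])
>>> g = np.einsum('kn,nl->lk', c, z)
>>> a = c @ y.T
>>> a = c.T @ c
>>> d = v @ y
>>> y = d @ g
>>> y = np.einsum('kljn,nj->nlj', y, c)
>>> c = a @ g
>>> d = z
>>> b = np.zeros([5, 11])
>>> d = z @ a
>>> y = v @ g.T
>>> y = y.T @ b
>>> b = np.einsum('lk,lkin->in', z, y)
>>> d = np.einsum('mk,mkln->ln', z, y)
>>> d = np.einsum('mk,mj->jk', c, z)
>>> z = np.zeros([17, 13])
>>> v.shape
(5, 5, 13, 11)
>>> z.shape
(17, 13)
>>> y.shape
(13, 13, 5, 11)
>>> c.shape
(13, 11)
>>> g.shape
(13, 11)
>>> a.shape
(13, 13)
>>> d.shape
(13, 11)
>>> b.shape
(5, 11)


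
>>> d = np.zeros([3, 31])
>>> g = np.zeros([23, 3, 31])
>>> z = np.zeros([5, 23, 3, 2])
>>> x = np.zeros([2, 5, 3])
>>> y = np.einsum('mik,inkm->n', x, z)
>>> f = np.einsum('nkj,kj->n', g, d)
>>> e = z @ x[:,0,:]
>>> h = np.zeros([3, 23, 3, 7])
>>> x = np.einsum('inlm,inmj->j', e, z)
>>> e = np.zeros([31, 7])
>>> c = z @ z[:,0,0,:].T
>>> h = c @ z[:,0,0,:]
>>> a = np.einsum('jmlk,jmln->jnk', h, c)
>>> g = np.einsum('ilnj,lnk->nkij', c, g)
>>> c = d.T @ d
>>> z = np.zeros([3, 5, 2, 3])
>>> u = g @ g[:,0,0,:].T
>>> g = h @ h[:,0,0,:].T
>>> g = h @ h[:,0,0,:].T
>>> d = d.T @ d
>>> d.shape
(31, 31)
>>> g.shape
(5, 23, 3, 5)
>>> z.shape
(3, 5, 2, 3)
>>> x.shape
(2,)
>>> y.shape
(23,)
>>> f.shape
(23,)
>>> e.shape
(31, 7)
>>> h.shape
(5, 23, 3, 2)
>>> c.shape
(31, 31)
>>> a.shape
(5, 5, 2)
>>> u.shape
(3, 31, 5, 3)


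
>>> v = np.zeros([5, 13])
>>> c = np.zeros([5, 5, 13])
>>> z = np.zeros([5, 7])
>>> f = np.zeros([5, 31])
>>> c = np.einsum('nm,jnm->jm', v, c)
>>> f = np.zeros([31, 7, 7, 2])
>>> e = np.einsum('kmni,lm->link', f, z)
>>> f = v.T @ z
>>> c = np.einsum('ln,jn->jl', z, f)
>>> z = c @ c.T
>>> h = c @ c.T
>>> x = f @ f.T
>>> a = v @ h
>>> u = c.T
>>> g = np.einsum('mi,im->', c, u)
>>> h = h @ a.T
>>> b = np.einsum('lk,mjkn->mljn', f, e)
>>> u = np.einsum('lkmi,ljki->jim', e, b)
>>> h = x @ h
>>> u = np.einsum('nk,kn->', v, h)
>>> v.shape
(5, 13)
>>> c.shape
(13, 5)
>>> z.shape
(13, 13)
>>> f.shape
(13, 7)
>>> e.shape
(5, 2, 7, 31)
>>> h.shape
(13, 5)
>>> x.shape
(13, 13)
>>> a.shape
(5, 13)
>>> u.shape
()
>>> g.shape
()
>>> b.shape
(5, 13, 2, 31)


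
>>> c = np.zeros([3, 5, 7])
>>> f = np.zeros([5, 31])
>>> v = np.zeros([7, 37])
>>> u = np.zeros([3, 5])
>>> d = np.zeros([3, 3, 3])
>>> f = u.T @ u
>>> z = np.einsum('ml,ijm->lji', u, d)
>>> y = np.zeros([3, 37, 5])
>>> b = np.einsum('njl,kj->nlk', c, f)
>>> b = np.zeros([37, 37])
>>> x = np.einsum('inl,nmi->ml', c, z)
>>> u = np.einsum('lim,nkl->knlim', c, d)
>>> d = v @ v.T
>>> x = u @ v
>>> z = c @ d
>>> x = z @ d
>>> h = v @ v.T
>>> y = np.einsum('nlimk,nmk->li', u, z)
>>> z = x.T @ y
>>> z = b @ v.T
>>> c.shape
(3, 5, 7)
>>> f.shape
(5, 5)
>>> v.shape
(7, 37)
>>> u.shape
(3, 3, 3, 5, 7)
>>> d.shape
(7, 7)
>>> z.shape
(37, 7)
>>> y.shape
(3, 3)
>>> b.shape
(37, 37)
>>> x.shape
(3, 5, 7)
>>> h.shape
(7, 7)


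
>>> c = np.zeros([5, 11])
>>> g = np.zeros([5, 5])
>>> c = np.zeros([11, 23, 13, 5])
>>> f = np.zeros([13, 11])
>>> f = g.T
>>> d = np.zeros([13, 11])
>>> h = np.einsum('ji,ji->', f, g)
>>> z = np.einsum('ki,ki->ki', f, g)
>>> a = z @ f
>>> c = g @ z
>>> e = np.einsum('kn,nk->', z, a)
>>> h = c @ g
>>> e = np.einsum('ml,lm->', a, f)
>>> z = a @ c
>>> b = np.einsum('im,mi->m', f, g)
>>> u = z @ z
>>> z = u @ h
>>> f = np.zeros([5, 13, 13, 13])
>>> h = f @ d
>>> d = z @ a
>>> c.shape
(5, 5)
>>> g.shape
(5, 5)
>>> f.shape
(5, 13, 13, 13)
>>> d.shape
(5, 5)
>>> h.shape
(5, 13, 13, 11)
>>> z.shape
(5, 5)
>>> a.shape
(5, 5)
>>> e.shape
()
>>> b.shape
(5,)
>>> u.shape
(5, 5)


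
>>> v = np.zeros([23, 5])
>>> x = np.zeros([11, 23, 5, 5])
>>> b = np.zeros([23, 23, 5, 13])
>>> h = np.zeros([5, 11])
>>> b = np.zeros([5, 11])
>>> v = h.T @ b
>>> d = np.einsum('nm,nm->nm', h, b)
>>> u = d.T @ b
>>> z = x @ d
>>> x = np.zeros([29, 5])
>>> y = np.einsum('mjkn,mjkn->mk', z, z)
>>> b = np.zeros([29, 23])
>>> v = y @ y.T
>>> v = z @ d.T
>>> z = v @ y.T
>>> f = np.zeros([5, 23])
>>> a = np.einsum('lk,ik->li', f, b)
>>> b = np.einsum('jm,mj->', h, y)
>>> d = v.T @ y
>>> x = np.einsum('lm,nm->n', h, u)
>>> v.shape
(11, 23, 5, 5)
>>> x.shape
(11,)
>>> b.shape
()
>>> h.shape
(5, 11)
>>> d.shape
(5, 5, 23, 5)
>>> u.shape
(11, 11)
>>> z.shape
(11, 23, 5, 11)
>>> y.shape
(11, 5)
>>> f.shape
(5, 23)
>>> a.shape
(5, 29)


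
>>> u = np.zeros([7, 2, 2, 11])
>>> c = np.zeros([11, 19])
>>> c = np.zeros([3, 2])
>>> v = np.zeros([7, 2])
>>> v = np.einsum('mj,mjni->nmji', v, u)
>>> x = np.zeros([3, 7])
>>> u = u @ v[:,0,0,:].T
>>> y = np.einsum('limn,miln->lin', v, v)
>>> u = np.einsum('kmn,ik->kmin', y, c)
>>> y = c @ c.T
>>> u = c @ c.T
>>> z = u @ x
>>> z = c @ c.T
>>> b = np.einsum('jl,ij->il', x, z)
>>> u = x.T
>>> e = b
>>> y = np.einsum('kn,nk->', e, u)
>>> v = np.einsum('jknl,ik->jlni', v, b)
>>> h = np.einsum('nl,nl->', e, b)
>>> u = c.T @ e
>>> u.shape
(2, 7)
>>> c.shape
(3, 2)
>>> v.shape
(2, 11, 2, 3)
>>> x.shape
(3, 7)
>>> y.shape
()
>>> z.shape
(3, 3)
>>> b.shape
(3, 7)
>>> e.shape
(3, 7)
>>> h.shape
()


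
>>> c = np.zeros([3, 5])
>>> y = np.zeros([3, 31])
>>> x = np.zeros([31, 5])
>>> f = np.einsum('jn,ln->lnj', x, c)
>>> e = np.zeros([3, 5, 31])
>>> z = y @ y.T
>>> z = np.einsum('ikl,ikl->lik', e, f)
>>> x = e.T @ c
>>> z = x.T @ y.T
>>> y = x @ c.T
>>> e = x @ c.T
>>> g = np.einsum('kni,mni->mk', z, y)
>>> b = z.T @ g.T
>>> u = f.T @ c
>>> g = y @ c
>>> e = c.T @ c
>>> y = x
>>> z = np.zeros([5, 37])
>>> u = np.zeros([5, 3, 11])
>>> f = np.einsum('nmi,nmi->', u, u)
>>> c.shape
(3, 5)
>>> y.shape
(31, 5, 5)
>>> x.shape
(31, 5, 5)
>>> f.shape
()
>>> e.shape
(5, 5)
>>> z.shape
(5, 37)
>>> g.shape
(31, 5, 5)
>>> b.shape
(3, 5, 31)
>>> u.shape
(5, 3, 11)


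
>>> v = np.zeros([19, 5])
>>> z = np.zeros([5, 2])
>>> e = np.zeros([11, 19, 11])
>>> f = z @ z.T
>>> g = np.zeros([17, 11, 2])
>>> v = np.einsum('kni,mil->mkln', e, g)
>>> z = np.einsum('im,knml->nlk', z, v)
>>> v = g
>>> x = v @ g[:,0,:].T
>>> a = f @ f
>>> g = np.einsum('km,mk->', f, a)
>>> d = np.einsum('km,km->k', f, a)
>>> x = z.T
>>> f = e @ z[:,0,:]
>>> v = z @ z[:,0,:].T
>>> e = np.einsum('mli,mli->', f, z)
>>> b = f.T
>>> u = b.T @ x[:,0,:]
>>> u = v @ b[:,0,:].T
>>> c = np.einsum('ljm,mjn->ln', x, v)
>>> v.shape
(11, 19, 11)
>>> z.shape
(11, 19, 17)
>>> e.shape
()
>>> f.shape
(11, 19, 17)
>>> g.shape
()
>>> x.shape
(17, 19, 11)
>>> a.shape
(5, 5)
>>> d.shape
(5,)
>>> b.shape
(17, 19, 11)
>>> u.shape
(11, 19, 17)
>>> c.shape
(17, 11)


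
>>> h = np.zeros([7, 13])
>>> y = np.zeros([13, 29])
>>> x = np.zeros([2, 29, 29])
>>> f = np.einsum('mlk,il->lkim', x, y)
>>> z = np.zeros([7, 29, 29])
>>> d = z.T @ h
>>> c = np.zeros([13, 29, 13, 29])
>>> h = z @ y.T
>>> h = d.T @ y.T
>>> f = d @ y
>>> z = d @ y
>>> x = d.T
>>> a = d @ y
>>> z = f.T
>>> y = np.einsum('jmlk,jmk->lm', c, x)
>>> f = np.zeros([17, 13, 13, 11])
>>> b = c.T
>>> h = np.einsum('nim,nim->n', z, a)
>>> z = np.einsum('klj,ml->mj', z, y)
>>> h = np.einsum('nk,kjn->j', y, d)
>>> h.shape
(29,)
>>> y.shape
(13, 29)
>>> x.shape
(13, 29, 29)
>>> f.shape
(17, 13, 13, 11)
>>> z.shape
(13, 29)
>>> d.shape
(29, 29, 13)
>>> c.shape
(13, 29, 13, 29)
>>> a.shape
(29, 29, 29)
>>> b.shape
(29, 13, 29, 13)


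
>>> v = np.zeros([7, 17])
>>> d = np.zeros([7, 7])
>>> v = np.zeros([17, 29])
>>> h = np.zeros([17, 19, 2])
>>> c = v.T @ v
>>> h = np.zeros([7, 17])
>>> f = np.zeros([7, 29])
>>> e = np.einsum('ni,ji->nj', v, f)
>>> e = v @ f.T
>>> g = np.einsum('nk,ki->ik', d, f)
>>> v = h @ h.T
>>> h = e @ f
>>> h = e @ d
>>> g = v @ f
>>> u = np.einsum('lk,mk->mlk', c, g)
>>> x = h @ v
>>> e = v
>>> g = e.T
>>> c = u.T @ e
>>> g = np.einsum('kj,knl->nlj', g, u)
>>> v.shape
(7, 7)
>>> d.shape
(7, 7)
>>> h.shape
(17, 7)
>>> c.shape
(29, 29, 7)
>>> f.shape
(7, 29)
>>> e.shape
(7, 7)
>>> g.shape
(29, 29, 7)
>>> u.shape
(7, 29, 29)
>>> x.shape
(17, 7)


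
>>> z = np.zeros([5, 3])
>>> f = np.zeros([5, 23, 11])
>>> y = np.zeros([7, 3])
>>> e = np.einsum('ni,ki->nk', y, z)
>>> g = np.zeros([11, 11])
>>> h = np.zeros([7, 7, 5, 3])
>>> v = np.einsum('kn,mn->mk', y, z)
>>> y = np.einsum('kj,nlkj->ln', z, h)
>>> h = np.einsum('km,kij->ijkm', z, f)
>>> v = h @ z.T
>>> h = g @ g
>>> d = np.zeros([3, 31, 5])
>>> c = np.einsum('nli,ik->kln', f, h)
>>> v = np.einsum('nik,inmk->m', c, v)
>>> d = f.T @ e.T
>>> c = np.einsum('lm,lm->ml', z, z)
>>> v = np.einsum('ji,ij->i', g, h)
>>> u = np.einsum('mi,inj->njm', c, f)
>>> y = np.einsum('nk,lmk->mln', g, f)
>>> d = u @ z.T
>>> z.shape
(5, 3)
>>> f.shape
(5, 23, 11)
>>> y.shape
(23, 5, 11)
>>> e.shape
(7, 5)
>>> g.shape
(11, 11)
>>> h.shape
(11, 11)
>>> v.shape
(11,)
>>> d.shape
(23, 11, 5)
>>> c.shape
(3, 5)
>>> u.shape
(23, 11, 3)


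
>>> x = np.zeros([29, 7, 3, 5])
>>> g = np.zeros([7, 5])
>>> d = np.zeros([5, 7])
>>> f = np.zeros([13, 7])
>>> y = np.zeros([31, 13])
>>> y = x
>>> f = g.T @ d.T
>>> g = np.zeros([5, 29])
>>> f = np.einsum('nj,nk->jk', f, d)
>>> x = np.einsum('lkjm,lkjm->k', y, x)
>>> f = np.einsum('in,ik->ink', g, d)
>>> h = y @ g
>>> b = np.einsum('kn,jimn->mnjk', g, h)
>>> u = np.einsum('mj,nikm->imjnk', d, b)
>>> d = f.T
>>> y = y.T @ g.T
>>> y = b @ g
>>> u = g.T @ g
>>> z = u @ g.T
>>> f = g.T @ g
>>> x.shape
(7,)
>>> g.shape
(5, 29)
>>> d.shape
(7, 29, 5)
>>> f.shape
(29, 29)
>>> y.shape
(3, 29, 29, 29)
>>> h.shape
(29, 7, 3, 29)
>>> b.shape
(3, 29, 29, 5)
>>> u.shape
(29, 29)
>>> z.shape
(29, 5)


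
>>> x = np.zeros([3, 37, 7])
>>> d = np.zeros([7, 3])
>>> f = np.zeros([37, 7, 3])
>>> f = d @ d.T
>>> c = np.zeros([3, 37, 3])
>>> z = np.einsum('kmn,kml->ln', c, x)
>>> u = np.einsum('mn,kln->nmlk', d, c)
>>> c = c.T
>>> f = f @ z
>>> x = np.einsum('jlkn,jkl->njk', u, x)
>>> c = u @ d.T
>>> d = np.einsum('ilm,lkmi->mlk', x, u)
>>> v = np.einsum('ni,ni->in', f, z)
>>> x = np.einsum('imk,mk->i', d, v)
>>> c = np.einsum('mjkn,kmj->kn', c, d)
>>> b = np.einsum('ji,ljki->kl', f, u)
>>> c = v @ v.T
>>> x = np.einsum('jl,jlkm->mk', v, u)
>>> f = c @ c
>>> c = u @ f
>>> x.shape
(3, 37)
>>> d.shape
(37, 3, 7)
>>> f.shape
(3, 3)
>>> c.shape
(3, 7, 37, 3)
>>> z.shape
(7, 3)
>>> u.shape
(3, 7, 37, 3)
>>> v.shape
(3, 7)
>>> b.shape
(37, 3)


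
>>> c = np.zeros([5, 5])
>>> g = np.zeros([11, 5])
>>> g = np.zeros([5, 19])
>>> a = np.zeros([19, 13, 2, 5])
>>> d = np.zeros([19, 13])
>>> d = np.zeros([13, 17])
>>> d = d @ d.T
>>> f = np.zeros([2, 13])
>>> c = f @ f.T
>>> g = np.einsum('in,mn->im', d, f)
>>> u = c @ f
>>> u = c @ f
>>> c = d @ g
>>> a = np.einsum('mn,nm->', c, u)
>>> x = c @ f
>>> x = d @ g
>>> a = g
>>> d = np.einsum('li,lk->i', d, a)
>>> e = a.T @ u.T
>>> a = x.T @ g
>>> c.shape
(13, 2)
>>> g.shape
(13, 2)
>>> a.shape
(2, 2)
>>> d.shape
(13,)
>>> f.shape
(2, 13)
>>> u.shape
(2, 13)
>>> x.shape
(13, 2)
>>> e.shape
(2, 2)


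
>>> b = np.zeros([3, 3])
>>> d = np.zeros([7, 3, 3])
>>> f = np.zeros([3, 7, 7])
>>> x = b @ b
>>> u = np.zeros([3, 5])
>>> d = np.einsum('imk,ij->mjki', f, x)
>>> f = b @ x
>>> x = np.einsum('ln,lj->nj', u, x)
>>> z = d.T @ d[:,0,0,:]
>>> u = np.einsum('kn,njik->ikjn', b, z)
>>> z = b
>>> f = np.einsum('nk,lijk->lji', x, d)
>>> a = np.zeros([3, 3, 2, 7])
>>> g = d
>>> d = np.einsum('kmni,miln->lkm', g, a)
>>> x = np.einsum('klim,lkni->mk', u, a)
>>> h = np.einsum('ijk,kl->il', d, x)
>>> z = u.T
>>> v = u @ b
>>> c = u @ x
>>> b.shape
(3, 3)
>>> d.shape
(2, 7, 3)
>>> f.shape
(7, 7, 3)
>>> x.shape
(3, 3)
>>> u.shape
(3, 3, 7, 3)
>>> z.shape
(3, 7, 3, 3)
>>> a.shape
(3, 3, 2, 7)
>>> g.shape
(7, 3, 7, 3)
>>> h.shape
(2, 3)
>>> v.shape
(3, 3, 7, 3)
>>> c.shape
(3, 3, 7, 3)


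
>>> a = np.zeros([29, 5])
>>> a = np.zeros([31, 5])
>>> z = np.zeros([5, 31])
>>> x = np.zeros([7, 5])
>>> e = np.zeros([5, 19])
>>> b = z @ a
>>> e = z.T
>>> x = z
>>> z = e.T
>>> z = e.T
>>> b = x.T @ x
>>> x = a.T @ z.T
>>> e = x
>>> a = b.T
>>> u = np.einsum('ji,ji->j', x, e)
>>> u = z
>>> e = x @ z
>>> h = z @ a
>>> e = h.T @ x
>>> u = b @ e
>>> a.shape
(31, 31)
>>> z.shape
(5, 31)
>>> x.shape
(5, 5)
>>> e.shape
(31, 5)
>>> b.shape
(31, 31)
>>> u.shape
(31, 5)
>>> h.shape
(5, 31)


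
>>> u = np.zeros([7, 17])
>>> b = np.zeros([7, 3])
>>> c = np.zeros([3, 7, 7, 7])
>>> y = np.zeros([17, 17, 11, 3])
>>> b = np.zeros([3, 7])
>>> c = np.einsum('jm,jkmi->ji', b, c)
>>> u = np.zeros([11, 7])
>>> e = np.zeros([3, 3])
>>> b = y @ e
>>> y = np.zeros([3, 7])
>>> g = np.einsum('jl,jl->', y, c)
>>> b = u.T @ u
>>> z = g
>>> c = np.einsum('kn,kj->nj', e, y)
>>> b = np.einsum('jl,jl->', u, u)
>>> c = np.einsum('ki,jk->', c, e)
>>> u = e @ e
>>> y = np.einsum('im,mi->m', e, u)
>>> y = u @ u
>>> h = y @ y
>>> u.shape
(3, 3)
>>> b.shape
()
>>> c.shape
()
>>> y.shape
(3, 3)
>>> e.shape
(3, 3)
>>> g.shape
()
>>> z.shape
()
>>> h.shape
(3, 3)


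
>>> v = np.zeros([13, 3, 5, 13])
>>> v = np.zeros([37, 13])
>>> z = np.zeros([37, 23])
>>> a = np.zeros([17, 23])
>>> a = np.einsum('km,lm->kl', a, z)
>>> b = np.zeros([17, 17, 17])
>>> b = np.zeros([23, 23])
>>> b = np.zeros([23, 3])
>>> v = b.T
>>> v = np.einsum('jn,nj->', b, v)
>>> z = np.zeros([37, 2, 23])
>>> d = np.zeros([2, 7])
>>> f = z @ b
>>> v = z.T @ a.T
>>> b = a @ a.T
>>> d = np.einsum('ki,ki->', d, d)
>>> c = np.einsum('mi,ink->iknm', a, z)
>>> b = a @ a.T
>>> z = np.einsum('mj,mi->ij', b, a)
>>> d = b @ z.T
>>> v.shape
(23, 2, 17)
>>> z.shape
(37, 17)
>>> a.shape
(17, 37)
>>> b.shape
(17, 17)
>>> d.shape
(17, 37)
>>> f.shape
(37, 2, 3)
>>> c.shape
(37, 23, 2, 17)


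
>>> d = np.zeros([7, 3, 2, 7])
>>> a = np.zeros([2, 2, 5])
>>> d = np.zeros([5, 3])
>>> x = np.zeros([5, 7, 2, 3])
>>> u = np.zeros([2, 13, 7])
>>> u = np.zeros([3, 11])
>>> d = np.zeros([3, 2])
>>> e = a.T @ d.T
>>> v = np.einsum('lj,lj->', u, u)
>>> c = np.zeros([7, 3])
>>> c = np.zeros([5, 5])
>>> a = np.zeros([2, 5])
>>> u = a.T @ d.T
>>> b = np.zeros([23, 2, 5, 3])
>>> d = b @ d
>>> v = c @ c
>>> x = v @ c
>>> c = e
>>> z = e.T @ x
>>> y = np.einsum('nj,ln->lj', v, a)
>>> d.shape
(23, 2, 5, 2)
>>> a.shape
(2, 5)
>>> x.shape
(5, 5)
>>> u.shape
(5, 3)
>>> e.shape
(5, 2, 3)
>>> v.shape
(5, 5)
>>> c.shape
(5, 2, 3)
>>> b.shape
(23, 2, 5, 3)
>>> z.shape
(3, 2, 5)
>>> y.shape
(2, 5)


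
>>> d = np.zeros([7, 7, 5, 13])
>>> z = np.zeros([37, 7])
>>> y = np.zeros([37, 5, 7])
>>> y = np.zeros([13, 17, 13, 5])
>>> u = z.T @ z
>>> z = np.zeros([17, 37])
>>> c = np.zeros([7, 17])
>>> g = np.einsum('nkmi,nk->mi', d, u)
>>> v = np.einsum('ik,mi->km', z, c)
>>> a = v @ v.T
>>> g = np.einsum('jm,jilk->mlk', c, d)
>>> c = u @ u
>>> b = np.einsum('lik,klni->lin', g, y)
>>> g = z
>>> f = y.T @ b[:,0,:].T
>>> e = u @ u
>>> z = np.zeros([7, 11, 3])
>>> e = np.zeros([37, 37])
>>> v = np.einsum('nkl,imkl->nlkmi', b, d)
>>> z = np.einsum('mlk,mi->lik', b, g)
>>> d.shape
(7, 7, 5, 13)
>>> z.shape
(5, 37, 13)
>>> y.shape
(13, 17, 13, 5)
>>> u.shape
(7, 7)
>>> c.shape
(7, 7)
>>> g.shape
(17, 37)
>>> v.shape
(17, 13, 5, 7, 7)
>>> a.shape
(37, 37)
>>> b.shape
(17, 5, 13)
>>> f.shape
(5, 13, 17, 17)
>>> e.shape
(37, 37)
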